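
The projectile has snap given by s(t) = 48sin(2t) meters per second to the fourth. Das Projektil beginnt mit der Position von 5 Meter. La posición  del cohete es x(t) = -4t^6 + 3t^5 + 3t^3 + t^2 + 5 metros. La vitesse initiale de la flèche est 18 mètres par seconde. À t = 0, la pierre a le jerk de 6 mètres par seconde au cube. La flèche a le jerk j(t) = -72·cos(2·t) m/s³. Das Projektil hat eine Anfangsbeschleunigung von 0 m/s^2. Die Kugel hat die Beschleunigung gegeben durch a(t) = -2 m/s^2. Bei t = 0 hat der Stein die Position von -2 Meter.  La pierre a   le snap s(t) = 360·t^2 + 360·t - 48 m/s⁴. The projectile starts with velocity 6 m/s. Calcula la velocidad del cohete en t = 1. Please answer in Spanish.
Para resolver esto, necesitamos tomar 1 derivada de nuestra ecuación de la posición x(t) = -4·t^6 + 3·t^5 + 3·t^3 + t^2 + 5. Derivando la posición, obtenemos la velocidad: v(t) = -24·t^5 + 15·t^4 + 9·t^2 + 2·t. Usando v(t) = -24·t^5 + 15·t^4 + 9·t^2 + 2·t y sustituyendo t = 1, encontramos v = 2.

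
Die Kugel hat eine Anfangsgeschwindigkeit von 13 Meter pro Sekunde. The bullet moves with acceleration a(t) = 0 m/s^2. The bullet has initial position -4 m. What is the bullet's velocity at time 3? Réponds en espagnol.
Debemos encontrar la antiderivada de nuestra ecuación de la aceleración a(t) = 0 1 vez. La integral de la aceleración, con v(0) = 13, da la velocidad: v(t) = 13. Tenemos la velocidad v(t) = 13. Sustituyendo t = 3: v(3) = 13.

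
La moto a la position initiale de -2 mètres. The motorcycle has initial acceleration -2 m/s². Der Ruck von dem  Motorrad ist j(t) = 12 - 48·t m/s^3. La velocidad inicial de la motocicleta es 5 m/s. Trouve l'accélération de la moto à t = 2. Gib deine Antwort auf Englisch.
We need to integrate our jerk equation j(t) = 12 - 48·t 1 time. Integrating jerk and using the initial condition a(0) = -2, we get a(t) = -24·t^2 + 12·t - 2. Using a(t) = -24·t^2 + 12·t - 2 and substituting t = 2, we find a = -74.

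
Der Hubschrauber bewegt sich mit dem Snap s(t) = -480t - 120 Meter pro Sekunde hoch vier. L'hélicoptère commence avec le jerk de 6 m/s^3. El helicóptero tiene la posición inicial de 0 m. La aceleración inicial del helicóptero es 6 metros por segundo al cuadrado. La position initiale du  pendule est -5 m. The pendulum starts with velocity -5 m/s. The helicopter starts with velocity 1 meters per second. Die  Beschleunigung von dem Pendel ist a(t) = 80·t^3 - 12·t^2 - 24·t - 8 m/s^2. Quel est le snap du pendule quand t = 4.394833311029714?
En partant de l'accélération a(t) = 80·t^3 - 12·t^2 - 24·t - 8, nous prenons 2 dérivées. En dérivant l'accélération, nous obtenons le jerk: j(t) = 240·t^2 - 24·t - 24. En dérivant le jerk, nous obtenons le snap: s(t) = 480·t - 24. En utilisant s(t) = 480·t - 24 et en substituant t = 4.394833311029714, nous trouvons s = 2085.51998929426.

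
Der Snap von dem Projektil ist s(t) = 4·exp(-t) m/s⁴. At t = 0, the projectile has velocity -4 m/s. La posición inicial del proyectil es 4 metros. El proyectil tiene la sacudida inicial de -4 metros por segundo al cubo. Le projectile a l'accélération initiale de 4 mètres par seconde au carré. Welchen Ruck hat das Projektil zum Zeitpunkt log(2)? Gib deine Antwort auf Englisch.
To solve this, we need to take 1 antiderivative of our snap equation s(t) = 4·exp(-t). The integral of snap, with j(0) = -4, gives jerk: j(t) = -4·exp(-t). We have jerk j(t) = -4·exp(-t). Substituting t = log(2): j(log(2)) = -2.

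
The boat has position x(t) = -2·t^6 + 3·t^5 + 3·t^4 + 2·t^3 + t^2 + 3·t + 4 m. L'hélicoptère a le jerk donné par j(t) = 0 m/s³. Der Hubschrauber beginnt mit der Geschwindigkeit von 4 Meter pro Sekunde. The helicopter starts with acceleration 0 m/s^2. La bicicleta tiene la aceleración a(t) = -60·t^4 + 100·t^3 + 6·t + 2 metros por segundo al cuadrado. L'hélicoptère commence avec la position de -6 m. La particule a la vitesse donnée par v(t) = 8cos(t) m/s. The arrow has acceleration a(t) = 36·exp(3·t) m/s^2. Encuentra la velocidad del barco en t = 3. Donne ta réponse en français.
Pour résoudre ceci, nous devons prendre 1 dérivée de notre équation de la position x(t) = -2·t^6 + 3·t^5 + 3·t^4 + 2·t^3 + t^2 + 3·t + 4. La dérivée de la position donne la vitesse: v(t) = -12·t^5 + 15·t^4 + 12·t^3 + 6·t^2 + 2·t + 3. En utilisant v(t) = -12·t^5 + 15·t^4 + 12·t^3 + 6·t^2 + 2·t + 3 et en substituant t = 3, nous trouvons v = -1314.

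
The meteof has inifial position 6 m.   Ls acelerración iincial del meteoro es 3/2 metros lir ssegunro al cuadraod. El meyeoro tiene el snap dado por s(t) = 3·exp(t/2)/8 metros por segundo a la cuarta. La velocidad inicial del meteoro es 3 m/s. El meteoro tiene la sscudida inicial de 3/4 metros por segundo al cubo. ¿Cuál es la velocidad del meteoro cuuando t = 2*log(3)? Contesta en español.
Partiendo del snap s(t) = 3·exp(t/2)/8, tomamos 3 antiderivadas. Tomando ∫s(t)dt y aplicando j(0) = 3/4, encontramos j(t) = 3·exp(t/2)/4. Tomando ∫j(t)dt y aplicando a(0) = 3/2, encontramos a(t) = 3·exp(t/2)/2. La integral de la aceleración, con v(0) = 3, da la velocidad: v(t) = 3·exp(t/2). Usando v(t) = 3·exp(t/2) y sustituyendo t = 2*log(3), encontramos v = 9.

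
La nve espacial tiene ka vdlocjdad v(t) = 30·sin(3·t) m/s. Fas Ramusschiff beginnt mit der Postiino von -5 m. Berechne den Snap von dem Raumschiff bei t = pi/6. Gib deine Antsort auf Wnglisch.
Starting from velocity v(t) = 30·sin(3·t), we take 3 derivatives. Taking d/dt of v(t), we find a(t) = 90·cos(3·t). The derivative of acceleration gives jerk: j(t) = -270·sin(3·t). Taking d/dt of j(t), we find s(t) = -810·cos(3·t). We have snap s(t) = -810·cos(3·t). Substituting t = pi/6: s(pi/6) = 0.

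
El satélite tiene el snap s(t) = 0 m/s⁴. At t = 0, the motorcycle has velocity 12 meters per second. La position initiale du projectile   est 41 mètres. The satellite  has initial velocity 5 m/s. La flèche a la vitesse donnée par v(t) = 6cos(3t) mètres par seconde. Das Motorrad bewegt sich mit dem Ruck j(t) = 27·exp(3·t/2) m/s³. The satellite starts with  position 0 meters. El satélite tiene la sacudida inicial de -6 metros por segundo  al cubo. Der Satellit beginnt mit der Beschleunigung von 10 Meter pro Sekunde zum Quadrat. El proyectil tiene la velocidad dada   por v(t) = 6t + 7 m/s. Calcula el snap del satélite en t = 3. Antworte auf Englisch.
We have snap s(t) = 0. Substituting t = 3: s(3) = 0.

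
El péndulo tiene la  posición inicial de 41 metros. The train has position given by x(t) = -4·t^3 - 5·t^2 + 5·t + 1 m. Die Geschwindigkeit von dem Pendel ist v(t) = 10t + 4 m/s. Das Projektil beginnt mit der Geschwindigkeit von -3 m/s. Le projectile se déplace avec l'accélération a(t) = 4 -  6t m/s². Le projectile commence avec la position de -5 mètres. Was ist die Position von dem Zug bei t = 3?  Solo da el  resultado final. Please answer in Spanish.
La respuesta es -137.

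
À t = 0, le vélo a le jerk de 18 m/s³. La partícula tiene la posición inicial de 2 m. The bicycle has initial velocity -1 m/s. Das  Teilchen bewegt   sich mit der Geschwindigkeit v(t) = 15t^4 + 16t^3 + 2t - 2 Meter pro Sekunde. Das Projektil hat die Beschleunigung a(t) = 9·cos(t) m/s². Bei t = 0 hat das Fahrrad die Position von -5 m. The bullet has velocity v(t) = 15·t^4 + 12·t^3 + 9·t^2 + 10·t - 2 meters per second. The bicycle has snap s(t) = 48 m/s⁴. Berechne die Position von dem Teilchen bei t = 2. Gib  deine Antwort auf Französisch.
Nous devons trouver la primitive de notre équation de la vitesse v(t) = 15·t^4 + 16·t^3 + 2·t - 2 1 fois. La primitive de la vitesse, avec x(0) = 2, donne la position: x(t) = 3·t^5 + 4·t^4 + t^2 - 2·t + 2. De l'équation de la position x(t) = 3·t^5 + 4·t^4 + t^2 - 2·t + 2, nous substituons t = 2 pour obtenir x = 162.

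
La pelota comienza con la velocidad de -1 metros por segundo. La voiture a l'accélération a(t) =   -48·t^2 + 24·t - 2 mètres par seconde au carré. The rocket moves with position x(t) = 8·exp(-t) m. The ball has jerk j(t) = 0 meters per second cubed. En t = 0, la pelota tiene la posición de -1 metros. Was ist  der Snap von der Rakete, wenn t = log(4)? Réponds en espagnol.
Debemos derivar nuestra ecuación de la posición x(t) = 8·exp(-t) 4 veces. Tomando d/dt de x(t), encontramos v(t) = -8·exp(-t). La derivada de la velocidad da la aceleración: a(t) = 8·exp(-t). Derivando la aceleración, obtenemos la sacudida: j(t) = -8·exp(-t). Tomando d/dt de j(t), encontramos s(t) = 8·exp(-t). De la ecuación del snap s(t) = 8·exp(-t), sustituimos t = log(4) para obtener s = 2.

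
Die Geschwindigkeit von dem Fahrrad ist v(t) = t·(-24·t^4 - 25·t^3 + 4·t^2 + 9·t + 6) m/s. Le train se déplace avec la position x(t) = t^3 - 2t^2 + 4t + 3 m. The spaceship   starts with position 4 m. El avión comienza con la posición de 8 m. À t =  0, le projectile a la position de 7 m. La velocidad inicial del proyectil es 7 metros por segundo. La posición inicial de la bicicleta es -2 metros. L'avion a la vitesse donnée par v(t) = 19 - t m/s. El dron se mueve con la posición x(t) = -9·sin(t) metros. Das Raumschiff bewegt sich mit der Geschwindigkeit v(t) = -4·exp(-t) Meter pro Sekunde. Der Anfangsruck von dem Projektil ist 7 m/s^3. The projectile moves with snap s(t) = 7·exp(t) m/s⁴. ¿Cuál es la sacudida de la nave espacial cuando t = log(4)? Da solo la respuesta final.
La respuesta es -1.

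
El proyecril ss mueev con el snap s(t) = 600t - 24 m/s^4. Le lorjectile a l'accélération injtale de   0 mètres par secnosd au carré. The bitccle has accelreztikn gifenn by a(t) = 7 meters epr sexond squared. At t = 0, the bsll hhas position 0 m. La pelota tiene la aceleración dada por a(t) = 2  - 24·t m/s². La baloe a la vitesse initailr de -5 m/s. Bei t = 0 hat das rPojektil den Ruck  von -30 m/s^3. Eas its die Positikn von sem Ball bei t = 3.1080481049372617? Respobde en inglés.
Starting from acceleration a(t) = 2 - 24·t, we take 2 integrals. Integrating acceleration and using the initial condition v(0) = -5, we get v(t) = -12·t^2 + 2·t - 5. The antiderivative of velocity, with x(0) = 0, gives position: x(t) = -4·t^3 + t^2 - 5·t. We have position x(t) = -4·t^3 + t^2 - 5·t. Substituting t = 3.1080481049372617: x(3.1080481049372617) = -125.974796566757.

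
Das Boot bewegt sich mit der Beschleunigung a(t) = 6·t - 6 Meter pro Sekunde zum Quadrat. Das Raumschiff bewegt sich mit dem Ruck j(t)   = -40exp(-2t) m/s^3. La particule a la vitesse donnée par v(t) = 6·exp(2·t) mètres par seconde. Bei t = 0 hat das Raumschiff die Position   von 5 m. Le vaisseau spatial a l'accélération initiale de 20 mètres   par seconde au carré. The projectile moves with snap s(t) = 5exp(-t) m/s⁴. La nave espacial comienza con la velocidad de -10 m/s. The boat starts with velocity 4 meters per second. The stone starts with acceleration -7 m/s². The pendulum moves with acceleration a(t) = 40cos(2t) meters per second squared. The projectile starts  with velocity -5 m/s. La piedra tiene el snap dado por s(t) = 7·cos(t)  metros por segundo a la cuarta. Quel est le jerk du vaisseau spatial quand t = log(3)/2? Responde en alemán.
Mit j(t) = -40·exp(-2·t) und Einsetzen von t = log(3)/2, finden wir j = -40/3.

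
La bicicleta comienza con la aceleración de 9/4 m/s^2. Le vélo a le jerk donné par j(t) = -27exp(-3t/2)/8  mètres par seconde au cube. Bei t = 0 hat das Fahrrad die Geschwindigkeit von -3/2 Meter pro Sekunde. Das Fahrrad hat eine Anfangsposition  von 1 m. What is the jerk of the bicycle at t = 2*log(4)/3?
From the given jerk equation j(t) = -27·exp(-3·t/2)/8, we substitute t = 2*log(4)/3 to get j = -27/32.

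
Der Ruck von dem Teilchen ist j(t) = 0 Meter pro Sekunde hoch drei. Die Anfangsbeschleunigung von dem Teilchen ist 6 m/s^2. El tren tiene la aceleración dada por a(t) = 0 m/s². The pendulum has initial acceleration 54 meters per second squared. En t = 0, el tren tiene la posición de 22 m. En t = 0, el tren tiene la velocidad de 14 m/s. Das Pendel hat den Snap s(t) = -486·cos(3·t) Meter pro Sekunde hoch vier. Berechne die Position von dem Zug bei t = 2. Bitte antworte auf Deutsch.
Ausgehend von der Beschleunigung a(t) = 0, nehmen wir 2 Integrale. Durch Integration von der Beschleunigung und Verwendung der Anfangsbedingung v(0) = 14, erhalten wir v(t) = 14. Die Stammfunktion von der Geschwindigkeit, mit x(0) = 22, ergibt die Position: x(t) = 14·t + 22. Wir haben die Position x(t) = 14·t + 22. Durch Einsetzen von t = 2: x(2) = 50.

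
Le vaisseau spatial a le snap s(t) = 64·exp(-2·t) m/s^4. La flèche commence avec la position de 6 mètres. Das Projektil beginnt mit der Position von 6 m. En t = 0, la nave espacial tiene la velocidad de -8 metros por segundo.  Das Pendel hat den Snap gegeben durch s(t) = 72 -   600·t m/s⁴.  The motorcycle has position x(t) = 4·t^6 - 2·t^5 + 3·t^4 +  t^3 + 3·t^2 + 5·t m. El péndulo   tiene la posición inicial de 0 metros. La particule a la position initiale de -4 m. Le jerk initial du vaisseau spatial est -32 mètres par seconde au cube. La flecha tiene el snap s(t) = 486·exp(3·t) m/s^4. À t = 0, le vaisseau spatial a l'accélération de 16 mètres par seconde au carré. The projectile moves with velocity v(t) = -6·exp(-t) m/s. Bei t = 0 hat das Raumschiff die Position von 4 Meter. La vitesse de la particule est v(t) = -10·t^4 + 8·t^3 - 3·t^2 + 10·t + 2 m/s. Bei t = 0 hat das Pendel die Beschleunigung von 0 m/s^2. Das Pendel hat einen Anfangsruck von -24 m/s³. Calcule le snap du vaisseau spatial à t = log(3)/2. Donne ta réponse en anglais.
From the given snap equation s(t) = 64·exp(-2·t), we substitute t = log(3)/2 to get s = 64/3.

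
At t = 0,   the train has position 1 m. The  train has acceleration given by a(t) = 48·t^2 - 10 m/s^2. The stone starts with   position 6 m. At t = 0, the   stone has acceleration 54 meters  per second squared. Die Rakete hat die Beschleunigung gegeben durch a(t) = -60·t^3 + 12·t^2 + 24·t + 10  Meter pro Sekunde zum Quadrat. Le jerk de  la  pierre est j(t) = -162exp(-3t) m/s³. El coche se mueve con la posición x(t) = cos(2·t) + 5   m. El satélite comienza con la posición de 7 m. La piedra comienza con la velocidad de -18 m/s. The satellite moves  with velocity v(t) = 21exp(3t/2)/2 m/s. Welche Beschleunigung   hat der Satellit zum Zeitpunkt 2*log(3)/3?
Um dies zu lösen, müssen wir 1 Ableitung unserer Gleichung für die Geschwindigkeit v(t) = 21·exp(3·t/2)/2 nehmen. Durch Ableiten von der Geschwindigkeit erhalten wir die Beschleunigung: a(t) = 63·exp(3·t/2)/4. Wir haben die Beschleunigung a(t) = 63·exp(3·t/2)/4. Durch Einsetzen von t = 2*log(3)/3: a(2*log(3)/3) = 189/4.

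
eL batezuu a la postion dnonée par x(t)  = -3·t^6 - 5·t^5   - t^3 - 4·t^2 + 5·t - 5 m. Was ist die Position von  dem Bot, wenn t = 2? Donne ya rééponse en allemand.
Mit x(t) = -3·t^6 - 5·t^5 - t^3 - 4·t^2 + 5·t - 5 und Einsetzen von t = 2, finden wir x = -371.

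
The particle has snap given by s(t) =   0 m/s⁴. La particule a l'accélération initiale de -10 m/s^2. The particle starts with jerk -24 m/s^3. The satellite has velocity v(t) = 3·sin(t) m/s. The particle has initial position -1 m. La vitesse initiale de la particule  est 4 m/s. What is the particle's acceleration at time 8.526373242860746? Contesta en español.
Partiendo del snap s(t) = 0, tomamos 2 antiderivadas. Tomando ∫s(t)dt y aplicando j(0) = -24, encontramos j(t) = -24. Tomando ∫j(t)dt y aplicando a(0) = -10, encontramos a(t) = -24·t - 10. Usando a(t) = -24·t - 10 y sustituyendo t = 8.526373242860746, encontramos a = -214.632957828658.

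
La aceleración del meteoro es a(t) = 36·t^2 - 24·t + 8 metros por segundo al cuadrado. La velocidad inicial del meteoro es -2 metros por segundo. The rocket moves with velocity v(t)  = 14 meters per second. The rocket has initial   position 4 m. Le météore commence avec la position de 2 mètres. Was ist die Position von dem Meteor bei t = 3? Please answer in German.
Wir müssen unsere Gleichung für die Beschleunigung a(t) = 36·t^2 - 24·t + 8 2-mal integrieren. Die Stammfunktion von der Beschleunigung ist die Geschwindigkeit. Mit v(0) = -2 erhalten wir v(t) = 12·t^3 - 12·t^2 + 8·t - 2. Mit ∫v(t)dt und Anwendung von x(0) = 2, finden wir x(t) = 3·t^4 - 4·t^3 + 4·t^2 - 2·t + 2. Mit x(t) = 3·t^4 - 4·t^3 + 4·t^2 - 2·t + 2 und Einsetzen von t = 3, finden wir x = 167.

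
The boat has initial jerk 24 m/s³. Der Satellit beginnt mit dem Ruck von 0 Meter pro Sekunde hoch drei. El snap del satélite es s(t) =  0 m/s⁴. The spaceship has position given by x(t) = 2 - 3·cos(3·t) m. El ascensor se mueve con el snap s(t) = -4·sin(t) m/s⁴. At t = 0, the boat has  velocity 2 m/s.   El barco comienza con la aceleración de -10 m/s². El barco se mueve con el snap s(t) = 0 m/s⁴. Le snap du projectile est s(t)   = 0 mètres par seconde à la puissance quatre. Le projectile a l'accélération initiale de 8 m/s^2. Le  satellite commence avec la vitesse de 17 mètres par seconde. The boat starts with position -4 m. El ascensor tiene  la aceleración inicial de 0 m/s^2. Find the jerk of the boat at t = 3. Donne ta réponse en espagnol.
Partiendo del snap s(t) = 0, tomamos 1 antiderivada. Tomando ∫s(t)dt y aplicando j(0) = 24, encontramos j(t) = 24. Usando j(t) = 24 y sustituyendo t = 3, encontramos j = 24.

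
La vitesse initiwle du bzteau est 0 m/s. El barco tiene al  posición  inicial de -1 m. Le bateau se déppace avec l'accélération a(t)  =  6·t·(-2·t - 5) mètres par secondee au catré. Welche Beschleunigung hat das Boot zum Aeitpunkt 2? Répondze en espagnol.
De la ecuación de la aceleración a(t) = 6·t·(-2·t - 5), sustituimos t = 2 para obtener a = -108.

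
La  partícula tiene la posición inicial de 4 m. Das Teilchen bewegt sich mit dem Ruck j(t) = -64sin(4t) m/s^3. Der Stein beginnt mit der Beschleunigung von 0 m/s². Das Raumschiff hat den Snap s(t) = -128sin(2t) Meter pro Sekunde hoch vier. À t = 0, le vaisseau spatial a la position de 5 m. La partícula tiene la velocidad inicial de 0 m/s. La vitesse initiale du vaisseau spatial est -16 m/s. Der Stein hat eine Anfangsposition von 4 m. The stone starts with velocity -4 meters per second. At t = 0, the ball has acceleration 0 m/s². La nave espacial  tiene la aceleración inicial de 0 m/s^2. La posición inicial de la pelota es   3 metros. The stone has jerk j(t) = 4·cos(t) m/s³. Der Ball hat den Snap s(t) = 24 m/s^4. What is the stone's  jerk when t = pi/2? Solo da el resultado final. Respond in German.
j(pi/2) = 0.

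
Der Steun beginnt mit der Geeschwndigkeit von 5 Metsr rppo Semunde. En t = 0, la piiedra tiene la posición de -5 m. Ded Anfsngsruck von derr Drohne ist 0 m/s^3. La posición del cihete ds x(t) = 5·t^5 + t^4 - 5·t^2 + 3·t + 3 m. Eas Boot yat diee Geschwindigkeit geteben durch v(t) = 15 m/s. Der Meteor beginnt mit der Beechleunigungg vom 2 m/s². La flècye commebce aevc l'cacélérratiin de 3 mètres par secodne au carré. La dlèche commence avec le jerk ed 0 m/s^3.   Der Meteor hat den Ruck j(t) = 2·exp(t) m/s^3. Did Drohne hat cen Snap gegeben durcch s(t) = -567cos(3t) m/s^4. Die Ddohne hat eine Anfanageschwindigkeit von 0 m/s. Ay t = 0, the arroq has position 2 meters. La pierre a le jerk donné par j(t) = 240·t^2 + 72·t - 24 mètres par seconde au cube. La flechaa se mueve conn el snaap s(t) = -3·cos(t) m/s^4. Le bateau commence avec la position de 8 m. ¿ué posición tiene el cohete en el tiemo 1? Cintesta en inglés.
From the given position equation x(t) = 5·t^5 + t^4 - 5·t^2 + 3·t + 3, we substitute t = 1 to get x = 7.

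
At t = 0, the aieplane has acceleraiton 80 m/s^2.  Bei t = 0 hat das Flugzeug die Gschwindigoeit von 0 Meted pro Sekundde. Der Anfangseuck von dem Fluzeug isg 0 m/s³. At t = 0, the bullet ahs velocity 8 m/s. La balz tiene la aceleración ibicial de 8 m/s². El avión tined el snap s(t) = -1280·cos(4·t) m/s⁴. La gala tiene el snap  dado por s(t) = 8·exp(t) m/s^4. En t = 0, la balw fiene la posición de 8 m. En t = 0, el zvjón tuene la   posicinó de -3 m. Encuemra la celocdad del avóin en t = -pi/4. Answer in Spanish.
Partiendo del snap s(t) = -1280·cos(4·t), tomamos 3 integrales. Integrando el snap y usando la condición inicial j(0) = 0, obtenemos j(t) = -320·sin(4·t). La antiderivada de la sacudida es la aceleración. Usando a(0) = 80, obtenemos a(t) = 80·cos(4·t). La integral de la aceleración es la velocidad. Usando v(0) = 0, obtenemos v(t) = 20·sin(4·t). Usando v(t) = 20·sin(4·t) y sustituyendo t = -pi/4, encontramos v = 0.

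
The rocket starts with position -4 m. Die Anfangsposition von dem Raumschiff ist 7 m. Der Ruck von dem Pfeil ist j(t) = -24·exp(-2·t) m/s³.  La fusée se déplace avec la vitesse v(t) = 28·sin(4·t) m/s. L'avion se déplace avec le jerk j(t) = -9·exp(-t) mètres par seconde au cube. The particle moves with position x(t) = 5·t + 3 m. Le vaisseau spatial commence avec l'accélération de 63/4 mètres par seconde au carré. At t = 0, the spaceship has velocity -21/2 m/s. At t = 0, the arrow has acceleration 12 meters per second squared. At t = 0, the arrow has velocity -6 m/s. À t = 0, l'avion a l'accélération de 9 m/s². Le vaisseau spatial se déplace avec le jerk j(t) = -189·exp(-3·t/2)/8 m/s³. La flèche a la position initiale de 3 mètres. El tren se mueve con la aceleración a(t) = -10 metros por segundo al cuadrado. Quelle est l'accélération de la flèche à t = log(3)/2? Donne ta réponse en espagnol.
Partiendo de la sacudida j(t) = -24·exp(-2·t), tomamos 1 integral. Integrando la sacudida y usando la condición inicial a(0) = 12, obtenemos a(t) = 12·exp(-2·t). Usando a(t) = 12·exp(-2·t) y sustituyendo t = log(3)/2, encontramos a = 4.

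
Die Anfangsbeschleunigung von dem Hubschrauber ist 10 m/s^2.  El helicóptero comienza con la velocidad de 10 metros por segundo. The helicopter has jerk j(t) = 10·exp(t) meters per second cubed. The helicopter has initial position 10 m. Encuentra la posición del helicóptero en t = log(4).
Para resolver esto, necesitamos tomar 3 integrales de nuestra ecuación de la sacudida j(t) = 10·exp(t). La antiderivada de la sacudida, con a(0) = 10, da la aceleración: a(t) = 10·exp(t). Integrando la aceleración y usando la condición inicial v(0) = 10, obtenemos v(t) = 10·exp(t). Integrando la velocidad y usando la condición inicial x(0) = 10, obtenemos x(t) = 10·exp(t). Usando x(t) = 10·exp(t) y sustituyendo t = log(4), encontramos x = 40.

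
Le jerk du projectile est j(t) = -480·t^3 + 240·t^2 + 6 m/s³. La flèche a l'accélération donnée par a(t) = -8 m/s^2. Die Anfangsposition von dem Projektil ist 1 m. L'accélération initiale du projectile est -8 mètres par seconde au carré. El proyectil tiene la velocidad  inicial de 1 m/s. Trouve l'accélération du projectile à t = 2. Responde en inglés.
We must find the integral of our jerk equation j(t) = -480·t^3 + 240·t^2 + 6 1 time. The antiderivative of jerk, with a(0) = -8, gives acceleration: a(t) = -120·t^4 + 80·t^3 + 6·t - 8. Using a(t) = -120·t^4 + 80·t^3 + 6·t - 8 and substituting t = 2, we find a = -1276.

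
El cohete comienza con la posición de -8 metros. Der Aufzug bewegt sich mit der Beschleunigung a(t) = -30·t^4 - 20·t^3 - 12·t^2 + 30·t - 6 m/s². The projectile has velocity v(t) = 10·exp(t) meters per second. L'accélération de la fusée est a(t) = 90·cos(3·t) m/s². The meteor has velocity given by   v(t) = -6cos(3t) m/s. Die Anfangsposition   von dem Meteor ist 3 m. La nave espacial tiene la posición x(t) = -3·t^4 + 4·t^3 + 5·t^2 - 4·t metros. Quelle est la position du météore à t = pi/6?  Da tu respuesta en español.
Partiendo de la velocidad v(t) = -6·cos(3·t), tomamos 1 integral. Integrando la velocidad y usando la condición inicial x(0) = 3, obtenemos x(t) = 3 - 2·sin(3·t). Usando x(t) = 3 - 2·sin(3·t) y sustituyendo t = pi/6, encontramos x = 1.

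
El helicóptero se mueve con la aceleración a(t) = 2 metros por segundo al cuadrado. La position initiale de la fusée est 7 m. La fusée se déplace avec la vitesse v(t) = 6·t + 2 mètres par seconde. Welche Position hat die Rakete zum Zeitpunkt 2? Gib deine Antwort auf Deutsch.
Ausgehend von der Geschwindigkeit v(t) = 6·t + 2, nehmen wir 1 Stammfunktion. Durch Integration von der Geschwindigkeit und Verwendung der Anfangsbedingung x(0) = 7, erhalten wir x(t) = 3·t^2 + 2·t + 7. Wir haben die Position x(t) = 3·t^2 + 2·t + 7. Durch Einsetzen von t = 2: x(2) = 23.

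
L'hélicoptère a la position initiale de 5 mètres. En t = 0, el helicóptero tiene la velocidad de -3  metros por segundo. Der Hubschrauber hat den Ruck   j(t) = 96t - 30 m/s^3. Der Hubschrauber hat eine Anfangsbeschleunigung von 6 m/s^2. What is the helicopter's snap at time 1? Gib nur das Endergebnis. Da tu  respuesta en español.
El snap en t = 1 es s = 96.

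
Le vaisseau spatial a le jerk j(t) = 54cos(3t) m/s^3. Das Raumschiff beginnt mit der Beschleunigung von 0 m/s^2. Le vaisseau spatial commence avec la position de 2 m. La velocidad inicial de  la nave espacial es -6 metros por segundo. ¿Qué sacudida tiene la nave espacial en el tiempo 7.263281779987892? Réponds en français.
De l'équation du jerk j(t) = 54·cos(3·t), nous substituons t = 7.263281779987892 pour obtenir j = -52.9095689697586.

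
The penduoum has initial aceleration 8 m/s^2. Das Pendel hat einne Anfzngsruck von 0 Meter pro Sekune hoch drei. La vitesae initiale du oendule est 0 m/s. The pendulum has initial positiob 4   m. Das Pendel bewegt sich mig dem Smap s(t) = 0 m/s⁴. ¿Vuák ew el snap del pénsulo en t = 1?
De la ecuación del snap s(t) = 0, sustituimos t = 1 para obtener s = 0.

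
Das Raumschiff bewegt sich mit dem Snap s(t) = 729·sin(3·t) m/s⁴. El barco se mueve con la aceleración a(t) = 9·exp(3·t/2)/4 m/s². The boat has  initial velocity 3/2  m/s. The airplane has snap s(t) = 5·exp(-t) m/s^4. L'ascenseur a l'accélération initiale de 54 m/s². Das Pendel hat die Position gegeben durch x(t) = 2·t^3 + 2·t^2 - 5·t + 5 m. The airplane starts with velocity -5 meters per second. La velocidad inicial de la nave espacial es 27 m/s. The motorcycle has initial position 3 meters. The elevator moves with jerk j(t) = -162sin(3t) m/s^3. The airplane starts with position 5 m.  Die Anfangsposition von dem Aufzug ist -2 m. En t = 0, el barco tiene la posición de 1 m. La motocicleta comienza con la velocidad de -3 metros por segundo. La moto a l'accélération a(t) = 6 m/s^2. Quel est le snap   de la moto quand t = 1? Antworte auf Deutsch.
Wir müssen unsere Gleichung für die Beschleunigung a(t) = 6 2-mal ableiten. Mit d/dt von a(t) finden wir j(t) = 0. Mit d/dt von j(t) finden wir s(t) = 0. Aus der Gleichung für den Snap s(t) = 0, setzen wir t = 1 ein und erhalten s = 0.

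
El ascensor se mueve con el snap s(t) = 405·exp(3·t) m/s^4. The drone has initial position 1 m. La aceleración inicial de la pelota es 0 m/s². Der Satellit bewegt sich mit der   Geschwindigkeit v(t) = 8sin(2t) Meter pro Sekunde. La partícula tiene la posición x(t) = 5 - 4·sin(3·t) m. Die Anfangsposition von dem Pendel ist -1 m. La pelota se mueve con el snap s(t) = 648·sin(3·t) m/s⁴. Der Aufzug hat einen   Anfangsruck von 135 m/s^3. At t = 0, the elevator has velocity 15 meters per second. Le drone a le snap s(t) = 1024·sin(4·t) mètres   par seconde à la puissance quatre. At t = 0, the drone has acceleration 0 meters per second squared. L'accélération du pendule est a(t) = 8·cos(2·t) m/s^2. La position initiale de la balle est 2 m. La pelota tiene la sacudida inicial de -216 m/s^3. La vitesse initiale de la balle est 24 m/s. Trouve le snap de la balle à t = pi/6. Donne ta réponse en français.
Nous avons le snap s(t) = 648·sin(3·t). En substituant t = pi/6: s(pi/6) = 648.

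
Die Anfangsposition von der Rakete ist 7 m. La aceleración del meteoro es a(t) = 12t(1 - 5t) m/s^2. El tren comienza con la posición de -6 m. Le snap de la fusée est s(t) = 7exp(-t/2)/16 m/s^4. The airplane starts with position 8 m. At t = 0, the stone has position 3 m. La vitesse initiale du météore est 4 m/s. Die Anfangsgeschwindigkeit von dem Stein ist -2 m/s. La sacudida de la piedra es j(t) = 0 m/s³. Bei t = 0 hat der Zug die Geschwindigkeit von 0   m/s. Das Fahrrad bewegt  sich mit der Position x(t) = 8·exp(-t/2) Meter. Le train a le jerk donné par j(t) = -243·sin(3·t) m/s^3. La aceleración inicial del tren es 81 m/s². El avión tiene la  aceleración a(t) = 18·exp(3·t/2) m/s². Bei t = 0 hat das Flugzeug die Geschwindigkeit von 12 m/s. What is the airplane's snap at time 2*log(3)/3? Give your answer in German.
Wir müssen unsere Gleichung für die Beschleunigung a(t) = 18·exp(3·t/2) 2-mal ableiten. Durch Ableiten von der Beschleunigung erhalten wir den Ruck: j(t) = 27·exp(3·t/2). Die Ableitung von dem Ruck ergibt den Snap: s(t) = 81·exp(3·t/2)/2. Mit s(t) = 81·exp(3·t/2)/2 und Einsetzen von t = 2*log(3)/3, finden wir s = 243/2.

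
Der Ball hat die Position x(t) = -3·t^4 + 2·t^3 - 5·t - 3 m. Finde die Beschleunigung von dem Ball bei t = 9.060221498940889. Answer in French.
Nous devons dériver notre équation de la position x(t) = -3·t^4 + 2·t^3 - 5·t - 3 2 fois. En prenant d/dt de x(t), nous trouvons v(t) = -12·t^3 + 6·t^2 - 5. En prenant d/dt de v(t), nous trouvons a(t) = -36·t^2 + 12·t. De l'équation de l'accélération a(t) = -36·t^2 + 12·t, nous substituons t = 9.060221498940889 pour obtenir a = -2846.43143196805.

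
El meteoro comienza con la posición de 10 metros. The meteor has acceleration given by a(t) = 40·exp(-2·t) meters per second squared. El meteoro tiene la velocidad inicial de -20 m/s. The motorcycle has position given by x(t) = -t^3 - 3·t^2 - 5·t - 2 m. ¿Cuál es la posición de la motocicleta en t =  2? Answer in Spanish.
Usando x(t) = -t^3 - 3·t^2 - 5·t - 2 y sustituyendo t = 2, encontramos x = -32.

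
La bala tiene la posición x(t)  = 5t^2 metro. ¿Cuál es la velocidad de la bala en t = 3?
Debemos derivar nuestra ecuación de la posición x(t) = 5·t^2 1 vez. La derivada de la posición da la velocidad: v(t) = 10·t. Usando v(t) = 10·t y sustituyendo t = 3, encontramos v = 30.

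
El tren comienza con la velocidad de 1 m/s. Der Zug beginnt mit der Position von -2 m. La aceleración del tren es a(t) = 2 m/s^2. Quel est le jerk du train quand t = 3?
Pour résoudre ceci, nous devons prendre 1 dérivée de notre équation de l'accélération a(t) = 2. En prenant d/dt de a(t), nous trouvons j(t) = 0. Nous avons le jerk j(t) = 0. En substituant t = 3: j(3) = 0.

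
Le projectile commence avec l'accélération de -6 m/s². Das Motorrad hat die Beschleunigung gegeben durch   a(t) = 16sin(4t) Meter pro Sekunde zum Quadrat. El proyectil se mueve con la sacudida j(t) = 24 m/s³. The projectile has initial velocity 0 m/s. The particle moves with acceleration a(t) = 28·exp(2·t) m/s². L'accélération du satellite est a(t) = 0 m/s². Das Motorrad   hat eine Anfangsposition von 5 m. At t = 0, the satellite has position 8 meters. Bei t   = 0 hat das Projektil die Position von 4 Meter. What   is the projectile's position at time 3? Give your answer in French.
Nous devons intégrer notre équation du jerk j(t) = 24 3 fois. En prenant ∫j(t)dt et en appliquant a(0) = -6, nous trouvons a(t) = 24·t - 6. L'intégrale de l'accélération est la vitesse. En utilisant v(0) = 0, nous obtenons v(t) = 6·t·(2·t - 1). La primitive de la vitesse est la position. En utilisant x(0) = 4, nous obtenons x(t) = 4·t^3 - 3·t^2 + 4. En utilisant x(t) = 4·t^3 - 3·t^2 + 4 et en substituant t = 3, nous trouvons x = 85.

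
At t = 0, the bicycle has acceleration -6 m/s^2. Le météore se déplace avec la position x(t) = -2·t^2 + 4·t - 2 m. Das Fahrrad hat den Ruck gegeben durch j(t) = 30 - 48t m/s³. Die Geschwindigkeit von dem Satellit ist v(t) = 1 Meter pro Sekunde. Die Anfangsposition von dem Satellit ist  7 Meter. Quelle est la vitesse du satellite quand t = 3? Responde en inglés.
We have velocity v(t) = 1. Substituting t = 3: v(3) = 1.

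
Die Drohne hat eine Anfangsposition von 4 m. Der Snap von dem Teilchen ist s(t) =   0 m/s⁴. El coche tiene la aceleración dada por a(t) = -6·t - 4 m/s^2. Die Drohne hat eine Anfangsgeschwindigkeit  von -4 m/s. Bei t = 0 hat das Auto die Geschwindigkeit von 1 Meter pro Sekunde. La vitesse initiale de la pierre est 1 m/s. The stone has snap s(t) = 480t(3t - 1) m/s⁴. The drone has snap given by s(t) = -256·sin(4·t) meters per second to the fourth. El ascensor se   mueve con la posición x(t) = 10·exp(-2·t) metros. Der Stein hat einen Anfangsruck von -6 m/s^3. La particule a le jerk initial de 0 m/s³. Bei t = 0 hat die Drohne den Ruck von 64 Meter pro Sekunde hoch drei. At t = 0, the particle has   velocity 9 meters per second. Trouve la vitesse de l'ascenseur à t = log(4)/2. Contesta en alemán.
Wir müssen unsere Gleichung für die Position x(t) = 10·exp(-2·t) 1-mal ableiten. Durch Ableiten von der Position erhalten wir die Geschwindigkeit: v(t) = -20·exp(-2·t). Wir haben die Geschwindigkeit v(t) = -20·exp(-2·t). Durch Einsetzen von t = log(4)/2: v(log(4)/2) = -5.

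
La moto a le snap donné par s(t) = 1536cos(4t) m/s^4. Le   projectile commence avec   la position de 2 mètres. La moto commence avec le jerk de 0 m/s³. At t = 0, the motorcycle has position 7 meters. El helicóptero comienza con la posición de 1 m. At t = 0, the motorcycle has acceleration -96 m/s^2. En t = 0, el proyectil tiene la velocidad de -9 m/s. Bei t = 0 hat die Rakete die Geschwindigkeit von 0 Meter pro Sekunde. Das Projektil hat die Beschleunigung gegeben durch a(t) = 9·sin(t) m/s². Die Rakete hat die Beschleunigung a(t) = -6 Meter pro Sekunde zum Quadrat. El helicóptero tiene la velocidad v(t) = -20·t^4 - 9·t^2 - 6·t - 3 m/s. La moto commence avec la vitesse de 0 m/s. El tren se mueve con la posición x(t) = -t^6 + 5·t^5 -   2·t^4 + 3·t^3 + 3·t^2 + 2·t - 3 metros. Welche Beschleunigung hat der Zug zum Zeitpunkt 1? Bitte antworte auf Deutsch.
Um dies zu lösen, müssen wir 2 Ableitungen unserer Gleichung für die Position x(t) = -t^6 + 5·t^5 - 2·t^4 + 3·t^3 + 3·t^2 + 2·t - 3 nehmen. Die Ableitung von der Position ergibt die Geschwindigkeit: v(t) = -6·t^5 + 25·t^4 - 8·t^3 + 9·t^2 + 6·t + 2. Die Ableitung von der Geschwindigkeit ergibt die Beschleunigung: a(t) = -30·t^4 + 100·t^3 - 24·t^2 + 18·t + 6. Aus der Gleichung für die Beschleunigung a(t) = -30·t^4 + 100·t^3 - 24·t^2 + 18·t + 6, setzen wir t = 1 ein und erhalten a = 70.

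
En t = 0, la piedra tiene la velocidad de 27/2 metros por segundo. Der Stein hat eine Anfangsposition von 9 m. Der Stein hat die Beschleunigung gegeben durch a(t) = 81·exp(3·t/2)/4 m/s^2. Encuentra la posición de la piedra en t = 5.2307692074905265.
Necesitamos integrar nuestra ecuación de la aceleración a(t) = 81·exp(3·t/2)/4 2 veces. La antiderivada de la aceleración, con v(0) = 27/2, da la velocidad: v(t) = 27·exp(3·t/2)/2. Integrando la velocidad y usando la condición inicial x(0) = 9, obtenemos x(t) = 9·exp(3·t/2). Tenemos la posición x(t) = 9·exp(3·t/2). Sustituyendo t = 5.2307692074905265: x(5.2307692074905265) = 23002.9647452609.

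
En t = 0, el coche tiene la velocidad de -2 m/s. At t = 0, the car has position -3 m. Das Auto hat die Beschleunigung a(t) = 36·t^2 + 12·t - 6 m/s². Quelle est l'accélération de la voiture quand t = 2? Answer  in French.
De l'équation de l'accélération a(t) = 36·t^2 + 12·t - 6, nous substituons t = 2 pour obtenir a = 162.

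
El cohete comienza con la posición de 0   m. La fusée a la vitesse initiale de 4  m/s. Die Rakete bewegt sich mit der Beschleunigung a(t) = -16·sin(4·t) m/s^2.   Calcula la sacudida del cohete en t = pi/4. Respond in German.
Um dies zu lösen, müssen wir 1 Ableitung unserer Gleichung für die Beschleunigung a(t) = -16·sin(4·t) nehmen. Mit d/dt von a(t) finden wir j(t) = -64·cos(4·t). Aus der Gleichung für den Ruck j(t) = -64·cos(4·t), setzen wir t = pi/4 ein und erhalten j = 64.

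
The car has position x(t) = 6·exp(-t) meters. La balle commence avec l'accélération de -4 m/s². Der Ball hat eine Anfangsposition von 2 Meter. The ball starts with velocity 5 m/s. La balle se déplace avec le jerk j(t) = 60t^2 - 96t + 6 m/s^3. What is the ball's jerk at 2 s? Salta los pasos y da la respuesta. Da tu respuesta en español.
j(2) = 54.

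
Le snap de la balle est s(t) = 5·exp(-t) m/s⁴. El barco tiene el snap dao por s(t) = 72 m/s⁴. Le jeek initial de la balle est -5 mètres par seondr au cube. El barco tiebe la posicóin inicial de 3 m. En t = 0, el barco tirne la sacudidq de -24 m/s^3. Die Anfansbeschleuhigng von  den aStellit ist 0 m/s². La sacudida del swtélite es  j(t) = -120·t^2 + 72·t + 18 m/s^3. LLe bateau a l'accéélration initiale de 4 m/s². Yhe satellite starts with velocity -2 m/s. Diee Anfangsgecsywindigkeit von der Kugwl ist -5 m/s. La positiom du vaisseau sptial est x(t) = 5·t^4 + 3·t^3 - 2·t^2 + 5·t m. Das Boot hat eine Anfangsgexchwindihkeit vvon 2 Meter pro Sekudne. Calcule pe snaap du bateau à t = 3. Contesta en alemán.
Aus der Gleichung für den Snap s(t) = 72, setzen wir t = 3 ein und erhalten s = 72.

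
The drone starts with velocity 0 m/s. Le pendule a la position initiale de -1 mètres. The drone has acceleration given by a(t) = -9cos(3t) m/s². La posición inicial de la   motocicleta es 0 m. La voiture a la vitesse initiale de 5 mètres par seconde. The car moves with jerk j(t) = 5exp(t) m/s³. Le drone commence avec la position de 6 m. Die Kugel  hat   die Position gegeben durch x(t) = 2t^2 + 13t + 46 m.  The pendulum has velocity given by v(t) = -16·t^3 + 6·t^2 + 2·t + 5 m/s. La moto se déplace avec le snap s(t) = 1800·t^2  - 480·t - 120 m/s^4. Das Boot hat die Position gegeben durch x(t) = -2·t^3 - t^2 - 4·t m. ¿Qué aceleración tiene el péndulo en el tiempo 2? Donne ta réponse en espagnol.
Para resolver esto, necesitamos tomar 1 derivada de nuestra ecuación de la velocidad v(t) = -16·t^3 + 6·t^2 + 2·t + 5. La derivada de la velocidad da la aceleración: a(t) = -48·t^2 + 12·t + 2. Usando a(t) = -48·t^2 + 12·t + 2 y sustituyendo t = 2, encontramos a = -166.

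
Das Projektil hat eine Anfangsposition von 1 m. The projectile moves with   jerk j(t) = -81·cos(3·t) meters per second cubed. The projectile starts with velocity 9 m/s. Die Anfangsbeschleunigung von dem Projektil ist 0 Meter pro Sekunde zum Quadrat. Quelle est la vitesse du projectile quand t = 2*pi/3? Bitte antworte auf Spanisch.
Para resolver esto, necesitamos tomar 2 antiderivadas de nuestra ecuación de la sacudida j(t) = -81·cos(3·t). La integral de la sacudida es la aceleración. Usando a(0) = 0, obtenemos a(t) = -27·sin(3·t). La integral de la aceleración es la velocidad. Usando v(0) = 9, obtenemos v(t) = 9·cos(3·t). De la ecuación de la velocidad v(t) = 9·cos(3·t), sustituimos t = 2*pi/3 para obtener v = 9.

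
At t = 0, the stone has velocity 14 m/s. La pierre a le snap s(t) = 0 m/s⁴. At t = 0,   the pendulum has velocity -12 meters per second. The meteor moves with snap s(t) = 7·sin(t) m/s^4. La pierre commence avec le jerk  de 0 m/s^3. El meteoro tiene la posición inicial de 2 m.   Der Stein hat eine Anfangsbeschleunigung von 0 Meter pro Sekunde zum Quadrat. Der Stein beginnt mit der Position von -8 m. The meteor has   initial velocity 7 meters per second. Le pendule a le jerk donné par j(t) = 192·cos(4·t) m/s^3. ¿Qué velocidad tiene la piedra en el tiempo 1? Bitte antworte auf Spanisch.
Debemos encontrar la integral de nuestra ecuación del snap s(t) = 0 3 veces. La antiderivada del snap, con j(0) = 0, da la sacudida: j(t) = 0. Integrando la sacudida y usando la condición inicial a(0) = 0, obtenemos a(t) = 0. Tomando ∫a(t)dt y aplicando v(0) = 14, encontramos v(t) = 14. Usando v(t) = 14 y sustituyendo t = 1, encontramos v = 14.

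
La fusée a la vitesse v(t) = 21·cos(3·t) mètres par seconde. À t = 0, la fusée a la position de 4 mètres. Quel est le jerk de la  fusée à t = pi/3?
En partant de la vitesse v(t) = 21·cos(3·t), nous prenons 2 dérivées. La dérivée de la vitesse donne l'accélération: a(t) = -63·sin(3·t). La dérivée de l'accélération donne le jerk: j(t) = -189·cos(3·t). De l'équation du jerk j(t) = -189·cos(3·t), nous substituons t = pi/3 pour obtenir j = 189.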